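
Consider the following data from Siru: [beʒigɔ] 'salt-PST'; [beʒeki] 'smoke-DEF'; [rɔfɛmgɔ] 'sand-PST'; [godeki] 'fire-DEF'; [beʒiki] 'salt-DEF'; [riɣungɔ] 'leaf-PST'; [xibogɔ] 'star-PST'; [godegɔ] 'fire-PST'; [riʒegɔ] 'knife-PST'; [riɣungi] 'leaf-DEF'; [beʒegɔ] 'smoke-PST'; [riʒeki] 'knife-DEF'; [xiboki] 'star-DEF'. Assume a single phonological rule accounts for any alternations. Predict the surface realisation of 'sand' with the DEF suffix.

The DEF suffix surfaces as [-gi] and [-ki], depending on the final segment of the stem.
The PST suffix, which begins with [g], is invariant after every stem; so [g] is not altered by any rule here.
The DEF suffix is therefore /-ki/ underlyingly, with post-nasal voicing: voiceless stops become voiced after a nasal.
After 'sand', which ends in a nasal, the suffix surfaces as [-gi], giving [rɔfɛmgi].

[rɔfɛmgi]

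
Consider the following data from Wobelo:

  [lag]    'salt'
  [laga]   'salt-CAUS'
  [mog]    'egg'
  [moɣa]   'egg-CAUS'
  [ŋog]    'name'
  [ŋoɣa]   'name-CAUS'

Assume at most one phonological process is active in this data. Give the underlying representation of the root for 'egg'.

/moɣ/

In [mog] and [moɣa] the final segment of 'egg' alternates: [g] ~ [ɣ].
But 'salt' keeps [g] in both environments ([lag], [laga]), so there is no rule changing /g/ to [ɣ] before the CAUS suffix.
Therefore /ɣ/ is basic and [g] is derived by word-final hardening (voiced fricatives become stops word-finally).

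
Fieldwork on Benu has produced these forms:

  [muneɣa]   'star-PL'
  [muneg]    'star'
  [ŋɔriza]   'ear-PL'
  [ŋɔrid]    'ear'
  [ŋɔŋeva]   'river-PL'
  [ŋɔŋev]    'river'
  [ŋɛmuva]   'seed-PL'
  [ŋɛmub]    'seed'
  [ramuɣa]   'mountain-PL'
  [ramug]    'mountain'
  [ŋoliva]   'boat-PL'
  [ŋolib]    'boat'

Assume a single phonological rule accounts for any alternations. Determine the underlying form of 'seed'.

The root 'seed' surfaces as [ŋɛmuva] and [ŋɛmub], with a stem-final [v] ~ [b] alternation.
But 'river' keeps [v] in both environments ([ŋɔŋeva], [ŋɔŋev]), so there is no rule changing /v/ to [b] in isolation.
The alternation reflects intervocalic spirantization: voiced stops become fricatives between vowels. /b/ is underlying.
Hence 'seed' is /ŋɛmub/ underlyingly.

/ŋɛmub/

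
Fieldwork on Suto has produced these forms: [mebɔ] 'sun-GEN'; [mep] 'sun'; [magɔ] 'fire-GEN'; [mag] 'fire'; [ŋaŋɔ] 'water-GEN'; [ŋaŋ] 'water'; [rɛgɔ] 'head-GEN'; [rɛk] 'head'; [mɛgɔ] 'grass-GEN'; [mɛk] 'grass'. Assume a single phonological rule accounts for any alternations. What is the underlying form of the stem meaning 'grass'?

'grass' shows [g] ~ [k] at the end of the stem ([mɛgɔ] vs [mɛk]).
Compare 'fire', with invariant [g] in [magɔ] and [mag]: an analysis with underlying /g/ and a rule producing [k] in isolation would wrongly predict alternation here too.
So /k/ is underlying, and a rule of intervocalic voicing — voiceless stops become voiced between vowels — gives [g].

/mɛk/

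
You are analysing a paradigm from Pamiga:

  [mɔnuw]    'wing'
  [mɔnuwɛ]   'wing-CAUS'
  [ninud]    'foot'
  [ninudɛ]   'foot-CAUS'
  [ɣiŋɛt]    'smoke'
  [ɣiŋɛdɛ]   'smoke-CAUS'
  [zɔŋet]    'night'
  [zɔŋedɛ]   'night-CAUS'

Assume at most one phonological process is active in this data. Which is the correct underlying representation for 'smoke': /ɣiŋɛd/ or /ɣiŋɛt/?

In [ɣiŋɛt] and [ɣiŋɛdɛ] the final segment of 'smoke' alternates: [t] ~ [d].
But 'foot' keeps [d] in both environments ([ninud], [ninudɛ]), so there is no rule changing /d/ to [t] in isolation.
The underlying segment must be /t/; voiceless stops become voiced between vowels, yielding [d] there.

/ɣiŋɛt/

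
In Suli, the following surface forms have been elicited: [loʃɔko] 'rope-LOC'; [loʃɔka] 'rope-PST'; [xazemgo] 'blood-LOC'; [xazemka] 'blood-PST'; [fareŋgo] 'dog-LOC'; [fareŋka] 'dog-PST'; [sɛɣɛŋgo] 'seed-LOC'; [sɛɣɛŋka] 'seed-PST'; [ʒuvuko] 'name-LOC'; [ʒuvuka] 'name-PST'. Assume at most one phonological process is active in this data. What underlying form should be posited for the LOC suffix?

/-go/

The LOC morpheme has two allomorphs, [-go] and [-ko].
By contrast the PST suffix keeps its initial [k] throughout — that segment must be underlying.
The LOC suffix is therefore /-go/ underlyingly, with post-vocalic devoicing: voiced stops become voiceless after a vowel.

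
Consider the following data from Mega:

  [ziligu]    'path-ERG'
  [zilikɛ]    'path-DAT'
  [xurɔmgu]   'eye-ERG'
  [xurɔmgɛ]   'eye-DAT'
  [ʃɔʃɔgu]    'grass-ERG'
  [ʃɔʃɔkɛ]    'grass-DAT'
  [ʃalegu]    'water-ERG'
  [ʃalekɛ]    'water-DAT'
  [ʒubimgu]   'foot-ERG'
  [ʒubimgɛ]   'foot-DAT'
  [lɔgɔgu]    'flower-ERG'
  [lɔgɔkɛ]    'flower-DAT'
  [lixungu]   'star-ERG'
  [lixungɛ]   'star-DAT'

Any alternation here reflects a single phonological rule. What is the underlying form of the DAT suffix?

/-kɛ/

The DAT suffix surfaces as [-gɛ] and [-kɛ], depending on the final segment of the stem.
The ERG suffix, which begins with [g], is invariant after every stem; so [g] is not altered by any rule here.
So the underlying form is /-kɛ/, and voiceless stops become voiced after a nasal.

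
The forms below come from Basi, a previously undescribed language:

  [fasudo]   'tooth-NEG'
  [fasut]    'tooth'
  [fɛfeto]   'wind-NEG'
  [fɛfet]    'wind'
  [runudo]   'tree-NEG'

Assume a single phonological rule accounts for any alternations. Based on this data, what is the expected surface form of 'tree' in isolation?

[runut]

The stem for 'tooth' ends in [d] in [fasudo] but [t] in [fasut].
But 'wind' keeps [t] in both environments ([fɛfeto], [fɛfet]), so there is no rule changing /t/ to [d] before the NEG suffix.
Therefore /d/ is basic and [t] is derived by word-final obstruent devoicing (voiced obstruents become voiceless word-finally).
The one attested form of 'tree', [runudo], shows underlying /runud/. Applying the same rule word-finally gives [runut].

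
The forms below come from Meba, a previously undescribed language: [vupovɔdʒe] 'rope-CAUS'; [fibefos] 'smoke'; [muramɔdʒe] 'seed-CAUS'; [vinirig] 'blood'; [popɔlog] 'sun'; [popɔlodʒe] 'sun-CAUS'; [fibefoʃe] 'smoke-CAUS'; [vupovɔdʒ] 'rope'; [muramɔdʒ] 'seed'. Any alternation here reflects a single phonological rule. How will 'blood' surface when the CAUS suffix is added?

'sun' shows [dʒ] ~ [g] at the end of the stem ([popɔlodʒe] vs [popɔlog]).
If /dʒ/ were underlying and a rule turned it into [g] in isolation, 'rope' would also alternate; but it has [dʒ] in both [vupovɔdʒe] and [vupovɔdʒ].
The underlying segment must be /g/; /g/ and /s/ become palato-alveolar [dʒ] and [ʃ] before a front vowel, yielding [dʒ] there.
From [vinirig] the stem 'blood' is /vinirig/; before a front vowel this yields [viniridʒe].

[viniridʒe]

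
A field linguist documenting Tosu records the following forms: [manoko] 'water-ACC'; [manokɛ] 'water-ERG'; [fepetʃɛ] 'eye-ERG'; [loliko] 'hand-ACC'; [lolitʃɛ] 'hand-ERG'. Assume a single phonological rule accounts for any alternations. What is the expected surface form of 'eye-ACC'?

[fepeko]

The stem for 'hand' ends in [k] in [loliko] but [tʃ] in [lolitʃɛ].
Compare 'water', with invariant [k] in [manoko] and [manokɛ]: an analysis with underlying /k/ and a rule producing [tʃ] before the ERG suffix would wrongly predict alternation here too.
Therefore /tʃ/ is basic and [k] is derived by depalatalization (palato-alveolar /tʃ/ becomes [k] when no front vowel follows).
From [fepetʃɛ] the stem 'eye' is /fepetʃ/; when no front vowel follows this yields [fepeko].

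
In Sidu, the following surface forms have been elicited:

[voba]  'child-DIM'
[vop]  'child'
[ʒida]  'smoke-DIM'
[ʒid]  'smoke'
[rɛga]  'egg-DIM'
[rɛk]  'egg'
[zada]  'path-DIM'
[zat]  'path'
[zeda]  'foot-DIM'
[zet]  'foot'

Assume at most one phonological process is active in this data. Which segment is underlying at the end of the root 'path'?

'path' shows [d] ~ [t] at the end of the stem ([zada] vs [zat]).
Compare 'smoke', with invariant [d] in [ʒida] and [ʒid]: an analysis with underlying /d/ and a rule producing [t] in isolation would wrongly predict alternation here too.
So /t/ is underlying, and a rule of intervocalic voicing — voiceless stops become voiced between vowels — gives [d].

/t/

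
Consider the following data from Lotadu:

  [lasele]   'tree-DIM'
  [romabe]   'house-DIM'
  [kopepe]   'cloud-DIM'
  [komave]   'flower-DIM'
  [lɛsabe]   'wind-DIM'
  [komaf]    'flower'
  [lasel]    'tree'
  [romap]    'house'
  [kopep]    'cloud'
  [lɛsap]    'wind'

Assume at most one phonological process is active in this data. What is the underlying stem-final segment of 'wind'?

/b/

In [lɛsap] and [lɛsabe] the final segment of 'wind' alternates: [p] ~ [b].
The stem 'cloud' ([kopep], [kopepe]) shows [p] unchanged in both environments, so [p] cannot be basic with [b] derived before the DIM suffix.
So /b/ is underlying, and a rule of word-final obstruent devoicing — voiced obstruents become voiceless word-finally — gives [p].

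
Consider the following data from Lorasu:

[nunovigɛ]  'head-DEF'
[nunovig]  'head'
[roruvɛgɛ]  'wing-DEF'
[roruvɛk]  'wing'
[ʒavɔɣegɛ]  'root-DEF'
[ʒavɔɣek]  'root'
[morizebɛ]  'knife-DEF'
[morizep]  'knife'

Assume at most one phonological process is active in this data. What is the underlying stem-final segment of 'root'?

In [ʒavɔɣegɛ] and [ʒavɔɣek] the final segment of 'root' alternates: [g] ~ [k].
The stem 'head' ([nunovigɛ], [nunovig]) shows [g] unchanged in both environments, so [g] cannot be basic with [k] derived in isolation.
So /k/ is underlying, and a rule of intervocalic voicing — voiceless stops become voiced between vowels — gives [g].

/k/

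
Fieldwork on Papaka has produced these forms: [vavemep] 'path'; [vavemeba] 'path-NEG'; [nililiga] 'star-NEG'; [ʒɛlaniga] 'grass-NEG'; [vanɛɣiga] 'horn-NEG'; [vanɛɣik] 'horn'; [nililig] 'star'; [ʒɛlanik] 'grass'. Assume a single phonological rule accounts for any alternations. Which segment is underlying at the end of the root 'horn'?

/k/

'horn' shows [k] ~ [g] at the end of the stem ([vanɛɣik] vs [vanɛɣiga]).
If /g/ were underlying and a rule turned it into [k] in isolation, 'star' would also alternate; but it has [g] in both [nililig] and [nililiga].
The alternation reflects intervocalic voicing: voiceless stops become voiced between vowels. /k/ is underlying.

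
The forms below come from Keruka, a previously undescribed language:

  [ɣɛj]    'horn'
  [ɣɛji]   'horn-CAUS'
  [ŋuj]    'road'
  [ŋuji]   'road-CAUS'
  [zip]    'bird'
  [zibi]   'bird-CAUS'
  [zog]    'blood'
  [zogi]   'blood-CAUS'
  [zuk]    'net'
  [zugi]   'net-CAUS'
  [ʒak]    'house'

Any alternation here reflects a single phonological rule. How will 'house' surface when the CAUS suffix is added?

'net' shows [k] ~ [g] at the end of the stem ([zuk] vs [zugi]).
The stem 'blood' ([zog], [zogi]) shows [g] unchanged in both environments, so [g] cannot be basic with [k] derived in isolation.
The alternation reflects intervocalic voicing: voiceless stops become voiced between vowels. /k/ is underlying.
The one attested form of 'house', [ʒak], shows underlying /ʒak/. Applying the same rule between vowels gives [ʒagi].

[ʒagi]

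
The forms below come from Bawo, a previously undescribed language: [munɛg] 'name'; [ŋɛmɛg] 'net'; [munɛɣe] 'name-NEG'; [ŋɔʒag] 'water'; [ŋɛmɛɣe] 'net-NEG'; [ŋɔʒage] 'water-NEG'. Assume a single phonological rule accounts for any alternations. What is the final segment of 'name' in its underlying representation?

The root 'name' surfaces as [munɛg] and [munɛɣe], with a stem-final [g] ~ [ɣ] alternation.
The stem 'water' ([ŋɔʒag], [ŋɔʒage]) shows [g] unchanged in both environments, so [g] cannot be basic with [ɣ] derived before the NEG suffix.
Therefore /ɣ/ is basic and [g] is derived by word-final hardening (voiced fricatives become stops word-finally).

/ɣ/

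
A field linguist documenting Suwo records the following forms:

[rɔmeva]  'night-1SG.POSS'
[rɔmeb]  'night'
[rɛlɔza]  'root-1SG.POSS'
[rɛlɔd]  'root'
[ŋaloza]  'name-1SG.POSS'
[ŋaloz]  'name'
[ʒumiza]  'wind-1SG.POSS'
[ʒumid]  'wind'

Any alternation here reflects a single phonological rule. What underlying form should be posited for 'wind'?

/ʒumid/

'wind' shows [z] ~ [d] at the end of the stem ([ʒumiza] vs [ʒumid]).
But 'name' keeps [z] in both environments ([ŋaloza], [ŋaloz]), so there is no rule changing /z/ to [d] in isolation.
Therefore /d/ is basic and [z] is derived by intervocalic spirantization (voiced stops become fricatives between vowels).
Hence 'wind' is /ʒumid/ underlyingly.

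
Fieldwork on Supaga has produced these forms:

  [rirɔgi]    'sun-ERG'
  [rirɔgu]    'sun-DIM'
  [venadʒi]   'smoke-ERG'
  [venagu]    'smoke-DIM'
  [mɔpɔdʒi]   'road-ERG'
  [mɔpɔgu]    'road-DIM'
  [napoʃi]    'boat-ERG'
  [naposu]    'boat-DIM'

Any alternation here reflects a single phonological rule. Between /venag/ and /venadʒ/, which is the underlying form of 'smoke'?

'smoke' shows [dʒ] ~ [g] at the end of the stem ([venadʒi] vs [venagu]).
If /g/ were underlying and a rule turned it into [dʒ] before the ERG suffix, 'sun' would also alternate; but it has [g] in both [rirɔgi] and [rirɔgu].
The underlying segment must be /dʒ/; palato-alveolar /dʒ/ and /ʃ/ become [g] and [s] when no front vowel follows, yielding [g] there.

/venadʒ/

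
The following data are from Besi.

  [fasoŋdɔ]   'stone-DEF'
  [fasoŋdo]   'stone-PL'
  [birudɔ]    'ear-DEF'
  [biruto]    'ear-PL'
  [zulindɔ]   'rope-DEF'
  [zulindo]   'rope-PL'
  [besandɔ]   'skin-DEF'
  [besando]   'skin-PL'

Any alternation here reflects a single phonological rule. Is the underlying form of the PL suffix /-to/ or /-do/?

/-to/

The PL suffix surfaces as [-do] and [-to], depending on the final segment of the stem.
By contrast the DEF suffix keeps its initial [d] throughout — that segment must be underlying.
The PL suffix is therefore /-to/ underlyingly, with post-nasal voicing: voiceless stops become voiced after a nasal.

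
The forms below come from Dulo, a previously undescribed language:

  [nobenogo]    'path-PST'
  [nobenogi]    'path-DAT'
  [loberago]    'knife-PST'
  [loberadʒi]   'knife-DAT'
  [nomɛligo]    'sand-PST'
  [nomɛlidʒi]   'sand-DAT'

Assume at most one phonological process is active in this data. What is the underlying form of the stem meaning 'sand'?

In [nomɛligo] and [nomɛlidʒi] the final segment of 'sand' alternates: [g] ~ [dʒ].
But 'path' keeps [g] in both environments ([nobenogo], [nobenogi]), so there is no rule changing /g/ to [dʒ] before the DAT suffix.
Therefore /dʒ/ is basic and [g] is derived by depalatalization (palato-alveolar /dʒ/ becomes [g] when no front vowel follows).
So 'sand' = /nomɛlidʒ/.

/nomɛlidʒ/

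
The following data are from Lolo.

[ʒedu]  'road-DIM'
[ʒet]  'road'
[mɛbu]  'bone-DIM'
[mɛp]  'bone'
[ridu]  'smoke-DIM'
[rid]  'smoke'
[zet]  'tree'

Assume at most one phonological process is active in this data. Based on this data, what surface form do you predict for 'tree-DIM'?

In [ʒedu] and [ʒet] the final segment of 'road' alternates: [d] ~ [t].
The stem 'smoke' ([ridu], [rid]) shows [d] unchanged in both environments, so [d] cannot be basic with [t] derived in isolation.
The underlying segment must be /t/; voiceless stops become voiced between vowels, yielding [d] there.
The one attested form of 'tree', [zet], shows underlying /zet/. Applying the same rule between vowels gives [zedu].

[zedu]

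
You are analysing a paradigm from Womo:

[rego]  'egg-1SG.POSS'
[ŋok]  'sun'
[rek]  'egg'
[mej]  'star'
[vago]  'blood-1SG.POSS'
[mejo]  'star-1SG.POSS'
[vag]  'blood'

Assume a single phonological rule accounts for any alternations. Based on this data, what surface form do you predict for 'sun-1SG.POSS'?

[ŋogo]

The stem for 'egg' ends in [g] in [rego] but [k] in [rek].
But 'blood' keeps [g] in both environments ([vago], [vag]), so there is no rule changing /g/ to [k] in isolation.
The alternation reflects intervocalic voicing: voiceless stops become voiced between vowels. /k/ is underlying.
From [ŋok] the stem 'sun' is /ŋok/; between vowels this yields [ŋogo].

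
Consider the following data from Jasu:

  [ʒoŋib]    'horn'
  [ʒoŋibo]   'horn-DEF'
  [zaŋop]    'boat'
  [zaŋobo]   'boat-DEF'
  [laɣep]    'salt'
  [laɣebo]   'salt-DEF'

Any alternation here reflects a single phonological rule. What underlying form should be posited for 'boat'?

'boat' shows [p] ~ [b] at the end of the stem ([zaŋop] vs [zaŋobo]).
Compare 'horn', with invariant [b] in [ʒoŋib] and [ʒoŋibo]: an analysis with underlying /b/ and a rule producing [p] in isolation would wrongly predict alternation here too.
So /p/ is underlying, and a rule of intervocalic voicing — voiceless stops become voiced between vowels — gives [b].

/zaŋop/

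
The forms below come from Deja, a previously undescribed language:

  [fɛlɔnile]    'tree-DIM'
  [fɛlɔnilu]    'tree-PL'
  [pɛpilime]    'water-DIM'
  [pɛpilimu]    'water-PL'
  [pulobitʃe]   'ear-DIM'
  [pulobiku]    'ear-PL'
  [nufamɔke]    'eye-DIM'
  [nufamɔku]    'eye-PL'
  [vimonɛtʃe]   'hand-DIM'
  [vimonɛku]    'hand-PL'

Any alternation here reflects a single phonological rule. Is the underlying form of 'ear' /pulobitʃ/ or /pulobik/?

/pulobitʃ/

In [pulobitʃe] and [pulobiku] the final segment of 'ear' alternates: [tʃ] ~ [k].
But 'eye' keeps [k] in both environments ([nufamɔke], [nufamɔku]), so there is no rule changing /k/ to [tʃ] before the DIM suffix.
Therefore /tʃ/ is basic and [k] is derived by depalatalization (palato-alveolar /tʃ/ becomes [k] when no front vowel follows).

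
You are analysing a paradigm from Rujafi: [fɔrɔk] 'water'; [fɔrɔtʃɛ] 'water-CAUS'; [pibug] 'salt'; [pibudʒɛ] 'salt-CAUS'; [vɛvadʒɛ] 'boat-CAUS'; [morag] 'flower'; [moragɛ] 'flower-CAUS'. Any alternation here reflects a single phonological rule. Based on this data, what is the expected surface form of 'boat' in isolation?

[vɛvag]

The stem for 'salt' ends in [g] in [pibug] but [dʒ] in [pibudʒɛ].
But 'flower' keeps [g] in both environments ([morag], [moragɛ]), so there is no rule changing /g/ to [dʒ] before the CAUS suffix.
The alternation reflects depalatalization: palato-alveolar /tʃ/ and /dʒ/ become [k] and [g] when no front vowel follows. /dʒ/ is underlying.
The one attested form of 'boat', [vɛvadʒɛ], shows underlying /vɛvadʒ/. Applying the same rule when no front vowel follows gives [vɛvag].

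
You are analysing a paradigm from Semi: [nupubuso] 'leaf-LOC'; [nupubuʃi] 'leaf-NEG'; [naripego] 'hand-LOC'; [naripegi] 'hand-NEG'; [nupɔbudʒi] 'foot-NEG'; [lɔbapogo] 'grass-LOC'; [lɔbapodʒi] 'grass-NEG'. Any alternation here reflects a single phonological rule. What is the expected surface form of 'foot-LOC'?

The root 'grass' surfaces as [lɔbapogo] and [lɔbapodʒi], with a stem-final [g] ~ [dʒ] alternation.
But 'hand' keeps [g] in both environments ([naripego], [naripegi]), so there is no rule changing /g/ to [dʒ] before the NEG suffix.
The underlying segment must be /dʒ/; palato-alveolar /dʒ/ and /ʃ/ become [g] and [s] when no front vowel follows, yielding [g] there.
From [nupɔbudʒi] the stem 'foot' is /nupɔbudʒ/; when no front vowel follows this yields [nupɔbugo].

[nupɔbugo]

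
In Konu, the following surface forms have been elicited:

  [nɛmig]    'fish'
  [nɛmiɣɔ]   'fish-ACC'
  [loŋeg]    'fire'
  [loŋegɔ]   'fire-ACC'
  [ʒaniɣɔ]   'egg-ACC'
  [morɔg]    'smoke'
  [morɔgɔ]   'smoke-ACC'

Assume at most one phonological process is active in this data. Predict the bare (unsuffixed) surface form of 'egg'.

[ʒanig]

The stem for 'fish' ends in [g] in [nɛmig] but [ɣ] in [nɛmiɣɔ].
Compare 'smoke', with invariant [g] in [morɔg] and [morɔgɔ]: an analysis with underlying /g/ and a rule producing [ɣ] before the ACC suffix would wrongly predict alternation here too.
The underlying segment must be /ɣ/; voiced fricatives become stops word-finally, yielding [g] there.
From [ʒaniɣɔ] the stem 'egg' is /ʒaniɣ/; word-finally this yields [ʒanig].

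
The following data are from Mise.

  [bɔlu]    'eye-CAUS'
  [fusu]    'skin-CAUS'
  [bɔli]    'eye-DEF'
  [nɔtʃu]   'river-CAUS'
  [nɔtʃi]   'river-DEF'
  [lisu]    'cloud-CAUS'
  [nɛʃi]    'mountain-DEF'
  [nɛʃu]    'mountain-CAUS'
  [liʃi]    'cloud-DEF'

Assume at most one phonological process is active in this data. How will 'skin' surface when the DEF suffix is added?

'cloud' shows [s] ~ [ʃ] at the end of the stem ([lisu] vs [liʃi]).
If /ʃ/ were underlying and a rule turned it into [s] before the CAUS suffix, 'mountain' would also alternate; but it has [ʃ] in both [nɛʃu] and [nɛʃi].
The underlying segment must be /s/; /s/ becomes palato-alveolar [ʃ] before a front vowel, yielding [ʃ] there.
The one attested form of 'skin', [fusu], shows underlying /fus/. Applying the same rule before a front vowel gives [fuʃi].

[fuʃi]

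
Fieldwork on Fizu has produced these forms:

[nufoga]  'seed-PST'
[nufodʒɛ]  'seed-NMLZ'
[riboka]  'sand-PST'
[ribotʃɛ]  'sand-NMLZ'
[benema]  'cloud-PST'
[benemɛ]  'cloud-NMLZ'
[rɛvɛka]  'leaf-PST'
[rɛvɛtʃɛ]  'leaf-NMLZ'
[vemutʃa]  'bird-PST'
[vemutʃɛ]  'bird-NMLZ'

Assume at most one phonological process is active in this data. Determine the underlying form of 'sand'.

/ribok/

'sand' shows [k] ~ [tʃ] at the end of the stem ([riboka] vs [ribotʃɛ]).
Compare 'bird', with invariant [tʃ] in [vemutʃa] and [vemutʃɛ]: an analysis with underlying /tʃ/ and a rule producing [k] before the PST suffix would wrongly predict alternation here too.
The alternation reflects palatalization before a front vowel: /k/ and /g/ become palato-alveolar [tʃ] and [dʒ] before a front vowel. /k/ is underlying.
Hence 'sand' is /ribok/ underlyingly.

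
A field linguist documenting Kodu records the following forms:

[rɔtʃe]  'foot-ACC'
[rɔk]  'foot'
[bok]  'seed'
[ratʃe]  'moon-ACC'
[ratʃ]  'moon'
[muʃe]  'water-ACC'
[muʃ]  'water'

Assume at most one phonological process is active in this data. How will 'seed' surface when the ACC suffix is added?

[botʃe]

The stem for 'foot' ends in [tʃ] in [rɔtʃe] but [k] in [rɔk].
But 'moon' keeps [tʃ] in both environments ([ratʃe], [ratʃ]), so there is no rule changing /tʃ/ to [k] in isolation.
The alternation reflects palatalization before a front vowel: /k/ becomes palato-alveolar [tʃ] before a front vowel. /k/ is underlying.
From [bok] the stem 'seed' is /bok/; before a front vowel this yields [botʃe].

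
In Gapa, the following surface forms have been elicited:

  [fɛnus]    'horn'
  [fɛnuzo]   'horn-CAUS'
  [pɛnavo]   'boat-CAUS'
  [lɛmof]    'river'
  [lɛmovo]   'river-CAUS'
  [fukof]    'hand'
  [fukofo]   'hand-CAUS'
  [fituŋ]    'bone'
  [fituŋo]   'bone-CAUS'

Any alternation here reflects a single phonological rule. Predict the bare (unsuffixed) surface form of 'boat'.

The root 'river' surfaces as [lɛmof] and [lɛmovo], with a stem-final [f] ~ [v] alternation.
Compare 'hand', with invariant [f] in [fukof] and [fukofo]: an analysis with underlying /f/ and a rule producing [v] before the CAUS suffix would wrongly predict alternation here too.
Therefore /v/ is basic and [f] is derived by word-final obstruent devoicing (voiced obstruents become voiceless word-finally).
The one attested form of 'boat', [pɛnavo], shows underlying /pɛnav/. Applying the same rule word-finally gives [pɛnaf].

[pɛnaf]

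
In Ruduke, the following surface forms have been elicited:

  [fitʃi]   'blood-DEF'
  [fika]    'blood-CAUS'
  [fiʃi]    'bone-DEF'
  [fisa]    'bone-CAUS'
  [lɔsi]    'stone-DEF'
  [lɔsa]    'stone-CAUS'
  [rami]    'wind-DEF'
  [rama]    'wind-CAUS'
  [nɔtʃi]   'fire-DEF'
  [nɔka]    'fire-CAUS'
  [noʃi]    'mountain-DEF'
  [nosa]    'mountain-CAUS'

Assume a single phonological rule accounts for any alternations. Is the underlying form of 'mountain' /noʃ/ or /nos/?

/noʃ/

The stem for 'mountain' ends in [ʃ] in [noʃi] but [s] in [nosa].
Compare 'stone', with invariant [s] in [lɔsi] and [lɔsa]: an analysis with underlying /s/ and a rule producing [ʃ] before the DEF suffix would wrongly predict alternation here too.
The alternation reflects depalatalization: palato-alveolar /tʃ/ and /ʃ/ become [k] and [s] when no front vowel follows. /ʃ/ is underlying.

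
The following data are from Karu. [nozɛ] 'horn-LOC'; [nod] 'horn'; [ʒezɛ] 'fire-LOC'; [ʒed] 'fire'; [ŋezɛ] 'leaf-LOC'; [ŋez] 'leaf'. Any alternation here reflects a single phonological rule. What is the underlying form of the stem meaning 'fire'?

'fire' shows [z] ~ [d] at the end of the stem ([ʒezɛ] vs [ʒed]).
Compare 'leaf', with invariant [z] in [ŋezɛ] and [ŋez]: an analysis with underlying /z/ and a rule producing [d] in isolation would wrongly predict alternation here too.
The alternation reflects intervocalic spirantization: voiced stops become fricatives between vowels. /d/ is underlying.
The underlying form of 'fire' is therefore /ʒed/.

/ʒed/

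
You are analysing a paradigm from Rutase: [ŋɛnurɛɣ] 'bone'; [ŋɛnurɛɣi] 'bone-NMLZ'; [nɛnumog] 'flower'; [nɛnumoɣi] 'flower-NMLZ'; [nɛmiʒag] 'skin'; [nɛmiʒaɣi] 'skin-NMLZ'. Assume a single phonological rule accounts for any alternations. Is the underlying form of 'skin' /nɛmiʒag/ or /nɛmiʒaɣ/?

/nɛmiʒag/

In [nɛmiʒag] and [nɛmiʒaɣi] the final segment of 'skin' alternates: [g] ~ [ɣ].
The stem 'bone' ([ŋɛnurɛɣ], [ŋɛnurɛɣi]) shows [ɣ] unchanged in both environments, so [ɣ] cannot be basic with [g] derived in isolation.
The underlying segment must be /g/; voiced stops become fricatives between vowels, yielding [ɣ] there.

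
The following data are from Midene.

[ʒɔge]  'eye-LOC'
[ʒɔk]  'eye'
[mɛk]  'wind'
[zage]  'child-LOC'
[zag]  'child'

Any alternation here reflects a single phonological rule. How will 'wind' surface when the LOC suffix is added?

The root 'eye' surfaces as [ʒɔge] and [ʒɔk], with a stem-final [g] ~ [k] alternation.
If /g/ were underlying and a rule turned it into [k] in isolation, 'child' would also alternate; but it has [g] in both [zage] and [zag].
The underlying segment must be /k/; voiceless stops become voiced between vowels, yielding [g] there.
The one attested form of 'wind', [mɛk], shows underlying /mɛk/. Applying the same rule between vowels gives [mɛge].

[mɛge]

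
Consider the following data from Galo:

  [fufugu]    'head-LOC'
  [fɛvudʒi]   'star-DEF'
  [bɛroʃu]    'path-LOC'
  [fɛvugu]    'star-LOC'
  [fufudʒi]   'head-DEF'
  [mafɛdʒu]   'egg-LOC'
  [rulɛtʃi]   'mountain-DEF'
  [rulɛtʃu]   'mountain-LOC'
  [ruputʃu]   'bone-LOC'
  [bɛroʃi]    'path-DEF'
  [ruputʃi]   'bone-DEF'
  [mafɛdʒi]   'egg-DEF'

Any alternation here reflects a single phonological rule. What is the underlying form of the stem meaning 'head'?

/fufug/

In [fufugu] and [fufudʒi] the final segment of 'head' alternates: [g] ~ [dʒ].
But 'egg' keeps [dʒ] in both environments ([mafɛdʒu], [mafɛdʒi]), so there is no rule changing /dʒ/ to [g] before the LOC suffix.
The alternation reflects palatalization before a front vowel: /g/ becomes palato-alveolar [dʒ] before a front vowel. /g/ is underlying.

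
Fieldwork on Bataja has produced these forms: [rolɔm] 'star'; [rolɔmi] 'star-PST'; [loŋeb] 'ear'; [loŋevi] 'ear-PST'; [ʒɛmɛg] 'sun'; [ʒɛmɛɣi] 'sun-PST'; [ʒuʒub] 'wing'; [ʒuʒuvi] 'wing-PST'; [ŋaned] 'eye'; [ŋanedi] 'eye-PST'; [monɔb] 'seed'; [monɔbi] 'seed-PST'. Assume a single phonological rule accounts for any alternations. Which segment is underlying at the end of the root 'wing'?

'wing' shows [b] ~ [v] at the end of the stem ([ʒuʒub] vs [ʒuʒuvi]).
If /b/ were underlying and a rule turned it into [v] before the PST suffix, 'seed' would also alternate; but it has [b] in both [monɔb] and [monɔbi].
So /v/ is underlying, and a rule of word-final hardening — voiced fricatives become stops word-finally — gives [b].

/v/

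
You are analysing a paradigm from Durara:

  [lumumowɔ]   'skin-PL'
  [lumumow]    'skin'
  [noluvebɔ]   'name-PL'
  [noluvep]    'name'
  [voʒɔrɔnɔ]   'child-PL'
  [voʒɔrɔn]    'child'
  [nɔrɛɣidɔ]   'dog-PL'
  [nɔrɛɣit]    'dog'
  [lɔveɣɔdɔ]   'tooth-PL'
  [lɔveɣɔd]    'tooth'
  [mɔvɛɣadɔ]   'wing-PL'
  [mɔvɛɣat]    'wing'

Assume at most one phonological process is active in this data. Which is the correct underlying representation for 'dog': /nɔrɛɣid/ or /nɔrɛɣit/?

The root 'dog' surfaces as [nɔrɛɣidɔ] and [nɔrɛɣit], with a stem-final [d] ~ [t] alternation.
If /d/ were underlying and a rule turned it into [t] in isolation, 'tooth' would also alternate; but it has [d] in both [lɔveɣɔdɔ] and [lɔveɣɔd].
The alternation reflects intervocalic voicing: voiceless stops become voiced between vowels. /t/ is underlying.

/nɔrɛɣit/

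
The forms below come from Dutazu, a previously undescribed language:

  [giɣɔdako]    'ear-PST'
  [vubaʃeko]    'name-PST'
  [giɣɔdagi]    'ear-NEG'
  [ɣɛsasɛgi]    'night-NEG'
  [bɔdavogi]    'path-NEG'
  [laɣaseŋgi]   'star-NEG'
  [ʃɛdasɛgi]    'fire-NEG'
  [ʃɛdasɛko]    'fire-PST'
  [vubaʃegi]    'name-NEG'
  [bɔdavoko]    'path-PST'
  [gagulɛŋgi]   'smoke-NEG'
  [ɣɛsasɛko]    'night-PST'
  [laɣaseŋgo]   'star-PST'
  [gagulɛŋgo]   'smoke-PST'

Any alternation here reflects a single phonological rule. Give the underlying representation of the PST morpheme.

/-ko/

The PST morpheme has two allomorphs, [-go] and [-ko].
The NEG suffix, which begins with [g], is invariant after every stem; so [g] is not altered by any rule here.
The PST suffix is therefore /-ko/ underlyingly, with post-nasal voicing: voiceless stops become voiced after a nasal.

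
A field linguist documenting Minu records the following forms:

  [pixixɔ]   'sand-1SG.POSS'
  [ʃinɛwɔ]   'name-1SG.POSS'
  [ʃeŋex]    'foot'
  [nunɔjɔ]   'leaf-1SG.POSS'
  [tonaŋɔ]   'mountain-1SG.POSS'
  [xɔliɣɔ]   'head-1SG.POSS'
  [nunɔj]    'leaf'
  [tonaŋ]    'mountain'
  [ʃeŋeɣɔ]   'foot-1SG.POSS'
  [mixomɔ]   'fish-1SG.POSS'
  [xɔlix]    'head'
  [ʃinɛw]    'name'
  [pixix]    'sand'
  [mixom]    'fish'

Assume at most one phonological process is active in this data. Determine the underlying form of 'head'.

/xɔliɣ/

The root 'head' surfaces as [xɔlix] and [xɔliɣɔ], with a stem-final [x] ~ [ɣ] alternation.
The stem 'sand' ([pixix], [pixixɔ]) shows [x] unchanged in both environments, so [x] cannot be basic with [ɣ] derived before the 1SG.POSS suffix.
So /ɣ/ is underlying, and a rule of word-final obstruent devoicing — voiced obstruents become voiceless word-finally — gives [x].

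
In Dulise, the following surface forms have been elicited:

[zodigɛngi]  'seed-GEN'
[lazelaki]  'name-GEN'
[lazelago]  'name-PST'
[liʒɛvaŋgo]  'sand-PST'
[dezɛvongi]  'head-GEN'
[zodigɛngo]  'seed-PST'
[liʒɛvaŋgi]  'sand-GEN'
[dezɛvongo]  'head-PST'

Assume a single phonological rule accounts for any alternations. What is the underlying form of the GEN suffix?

The GEN suffix surfaces as [-gi] and [-ki], depending on the final segment of the stem.
By contrast the PST suffix keeps its initial [g] throughout — that segment must be underlying.
The GEN suffix is therefore /-ki/ underlyingly, with post-nasal voicing: voiceless stops become voiced after a nasal.

/-ki/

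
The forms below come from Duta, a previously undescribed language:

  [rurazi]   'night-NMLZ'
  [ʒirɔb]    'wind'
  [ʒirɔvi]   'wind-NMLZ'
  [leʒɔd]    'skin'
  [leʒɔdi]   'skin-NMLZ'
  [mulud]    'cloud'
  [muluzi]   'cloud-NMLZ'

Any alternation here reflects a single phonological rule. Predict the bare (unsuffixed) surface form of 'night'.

In [mulud] and [muluzi] the final segment of 'cloud' alternates: [d] ~ [z].
Compare 'skin', with invariant [d] in [leʒɔd] and [leʒɔdi]: an analysis with underlying /d/ and a rule producing [z] before the NMLZ suffix would wrongly predict alternation here too.
The underlying segment must be /z/; voiced fricatives become stops word-finally, yielding [d] there.
From [rurazi] the stem 'night' is /ruraz/; word-finally this yields [rurad].

[rurad]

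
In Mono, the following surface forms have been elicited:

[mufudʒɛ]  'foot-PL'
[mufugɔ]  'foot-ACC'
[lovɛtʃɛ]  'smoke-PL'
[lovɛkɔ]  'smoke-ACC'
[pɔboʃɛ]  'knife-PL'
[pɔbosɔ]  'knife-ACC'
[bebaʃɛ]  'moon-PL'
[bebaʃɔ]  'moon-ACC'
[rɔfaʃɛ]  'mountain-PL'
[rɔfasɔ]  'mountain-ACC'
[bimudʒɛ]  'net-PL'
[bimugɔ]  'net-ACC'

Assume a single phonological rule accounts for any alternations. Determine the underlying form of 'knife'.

'knife' shows [ʃ] ~ [s] at the end of the stem ([pɔboʃɛ] vs [pɔbosɔ]).
If /ʃ/ were underlying and a rule turned it into [s] before the ACC suffix, 'moon' would also alternate; but it has [ʃ] in both [bebaʃɛ] and [bebaʃɔ].
The underlying segment must be /s/; /k/, /g/ and /s/ become palato-alveolar [tʃ], [dʒ] and [ʃ] before a front vowel, yielding [ʃ] there.
Hence 'knife' is /pɔbos/ underlyingly.

/pɔbos/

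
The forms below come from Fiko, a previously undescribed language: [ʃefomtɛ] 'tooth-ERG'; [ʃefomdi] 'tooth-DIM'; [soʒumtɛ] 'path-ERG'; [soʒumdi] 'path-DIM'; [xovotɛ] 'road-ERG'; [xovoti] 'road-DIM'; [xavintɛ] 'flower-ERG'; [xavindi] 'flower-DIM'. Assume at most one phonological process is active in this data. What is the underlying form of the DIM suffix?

The DIM suffix surfaces as [-di] and [-ti], depending on the final segment of the stem.
The ERG suffix, which begins with [t], is invariant after every stem; so [t] is not altered by any rule here.
So the underlying form is /-di/, and voiced stops become voiceless after a vowel.

/-di/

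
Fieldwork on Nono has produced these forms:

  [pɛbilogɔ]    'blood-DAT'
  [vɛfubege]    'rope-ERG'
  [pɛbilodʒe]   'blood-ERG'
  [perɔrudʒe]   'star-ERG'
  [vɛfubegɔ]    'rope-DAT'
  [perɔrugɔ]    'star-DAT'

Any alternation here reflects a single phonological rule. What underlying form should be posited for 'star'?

/perɔrudʒ/

The root 'star' surfaces as [perɔrudʒe] and [perɔrugɔ], with a stem-final [dʒ] ~ [g] alternation.
If /g/ were underlying and a rule turned it into [dʒ] before the ERG suffix, 'rope' would also alternate; but it has [g] in both [vɛfubege] and [vɛfubegɔ].
So /dʒ/ is underlying, and a rule of depalatalization — palato-alveolar /dʒ/ becomes [g] when no front vowel follows — gives [g].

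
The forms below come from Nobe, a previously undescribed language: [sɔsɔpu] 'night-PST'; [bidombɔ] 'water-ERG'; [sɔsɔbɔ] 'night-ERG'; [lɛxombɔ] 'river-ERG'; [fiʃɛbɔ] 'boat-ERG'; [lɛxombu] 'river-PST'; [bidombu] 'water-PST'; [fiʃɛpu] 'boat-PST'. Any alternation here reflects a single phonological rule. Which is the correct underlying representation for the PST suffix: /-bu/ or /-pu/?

The PST morpheme has two allomorphs, [-bu] and [-pu].
By contrast the ERG suffix keeps its initial [b] throughout — that segment must be underlying.
So the underlying form is /-pu/, and voiceless stops become voiced after a nasal.

/-pu/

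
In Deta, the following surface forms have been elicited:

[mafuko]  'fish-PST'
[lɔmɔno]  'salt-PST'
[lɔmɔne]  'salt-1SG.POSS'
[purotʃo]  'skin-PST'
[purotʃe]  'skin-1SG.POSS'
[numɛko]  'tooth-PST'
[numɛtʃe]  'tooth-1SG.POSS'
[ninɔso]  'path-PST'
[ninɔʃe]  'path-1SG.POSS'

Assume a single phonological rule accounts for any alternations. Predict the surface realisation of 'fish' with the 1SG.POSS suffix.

'tooth' shows [k] ~ [tʃ] at the end of the stem ([numɛko] vs [numɛtʃe]).
Compare 'skin', with invariant [tʃ] in [purotʃo] and [purotʃe]: an analysis with underlying /tʃ/ and a rule producing [k] before the PST suffix would wrongly predict alternation here too.
The alternation reflects palatalization before a front vowel: /k/ and /s/ become palato-alveolar [tʃ] and [ʃ] before a front vowel. /k/ is underlying.
The one attested form of 'fish', [mafuko], shows underlying /mafuk/. Applying the same rule before a front vowel gives [mafutʃe].

[mafutʃe]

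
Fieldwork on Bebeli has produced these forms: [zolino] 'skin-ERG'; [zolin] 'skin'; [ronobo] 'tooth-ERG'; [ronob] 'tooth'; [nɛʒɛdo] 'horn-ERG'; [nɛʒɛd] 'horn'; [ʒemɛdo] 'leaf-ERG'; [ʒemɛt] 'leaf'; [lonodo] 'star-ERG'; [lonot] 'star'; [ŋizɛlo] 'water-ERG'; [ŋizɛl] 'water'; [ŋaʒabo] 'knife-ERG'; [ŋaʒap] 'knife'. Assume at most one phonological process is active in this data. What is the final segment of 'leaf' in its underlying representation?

'leaf' shows [d] ~ [t] at the end of the stem ([ʒemɛdo] vs [ʒemɛt]).
If /d/ were underlying and a rule turned it into [t] in isolation, 'horn' would also alternate; but it has [d] in both [nɛʒɛdo] and [nɛʒɛd].
Therefore /t/ is basic and [d] is derived by intervocalic voicing (voiceless stops become voiced between vowels).

/t/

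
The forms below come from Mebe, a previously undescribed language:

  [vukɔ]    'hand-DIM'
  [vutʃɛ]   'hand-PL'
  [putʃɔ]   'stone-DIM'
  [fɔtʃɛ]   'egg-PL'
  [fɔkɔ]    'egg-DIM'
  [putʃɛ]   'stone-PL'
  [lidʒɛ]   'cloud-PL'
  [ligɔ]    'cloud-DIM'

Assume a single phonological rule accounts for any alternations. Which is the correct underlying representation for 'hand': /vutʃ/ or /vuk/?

The stem for 'hand' ends in [k] in [vukɔ] but [tʃ] in [vutʃɛ].
The stem 'stone' ([putʃɔ], [putʃɛ]) shows [tʃ] unchanged in both environments, so [tʃ] cannot be basic with [k] derived before the DIM suffix.
The alternation reflects palatalization before a front vowel: /k/ and /g/ become palato-alveolar [tʃ] and [dʒ] before a front vowel. /k/ is underlying.

/vuk/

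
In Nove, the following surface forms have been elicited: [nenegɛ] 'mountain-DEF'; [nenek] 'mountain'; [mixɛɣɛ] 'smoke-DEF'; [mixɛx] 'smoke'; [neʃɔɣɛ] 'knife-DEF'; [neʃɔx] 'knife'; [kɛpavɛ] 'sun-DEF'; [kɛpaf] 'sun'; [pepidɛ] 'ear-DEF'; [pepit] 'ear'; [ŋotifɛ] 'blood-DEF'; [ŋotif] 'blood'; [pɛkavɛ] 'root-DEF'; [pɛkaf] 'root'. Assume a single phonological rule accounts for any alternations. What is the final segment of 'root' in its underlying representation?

/v/

'root' shows [v] ~ [f] at the end of the stem ([pɛkavɛ] vs [pɛkaf]).
If /f/ were underlying and a rule turned it into [v] before the DEF suffix, 'blood' would also alternate; but it has [f] in both [ŋotifɛ] and [ŋotif].
Therefore /v/ is basic and [f] is derived by word-final obstruent devoicing (voiced obstruents become voiceless word-finally).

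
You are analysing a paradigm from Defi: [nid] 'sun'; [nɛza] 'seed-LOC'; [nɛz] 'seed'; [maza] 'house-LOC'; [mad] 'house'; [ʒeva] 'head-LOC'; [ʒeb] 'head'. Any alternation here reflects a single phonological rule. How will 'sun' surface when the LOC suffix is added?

'house' shows [z] ~ [d] at the end of the stem ([maza] vs [mad]).
Compare 'seed', with invariant [z] in [nɛza] and [nɛz]: an analysis with underlying /z/ and a rule producing [d] in isolation would wrongly predict alternation here too.
Therefore /d/ is basic and [z] is derived by intervocalic spirantization (voiced stops become fricatives between vowels).
From [nid] the stem 'sun' is /nid/; between vowels this yields [niza].

[niza]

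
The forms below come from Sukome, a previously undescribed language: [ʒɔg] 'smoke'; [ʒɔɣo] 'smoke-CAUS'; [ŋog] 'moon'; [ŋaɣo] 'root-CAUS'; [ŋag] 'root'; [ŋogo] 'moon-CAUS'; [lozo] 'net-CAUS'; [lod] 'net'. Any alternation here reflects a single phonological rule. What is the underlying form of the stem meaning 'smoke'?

In [ʒɔg] and [ʒɔɣo] the final segment of 'smoke' alternates: [g] ~ [ɣ].
But 'moon' keeps [g] in both environments ([ŋog], [ŋogo]), so there is no rule changing /g/ to [ɣ] before the CAUS suffix.
Therefore /ɣ/ is basic and [g] is derived by word-final hardening (voiced fricatives become stops word-finally).

/ʒɔɣ/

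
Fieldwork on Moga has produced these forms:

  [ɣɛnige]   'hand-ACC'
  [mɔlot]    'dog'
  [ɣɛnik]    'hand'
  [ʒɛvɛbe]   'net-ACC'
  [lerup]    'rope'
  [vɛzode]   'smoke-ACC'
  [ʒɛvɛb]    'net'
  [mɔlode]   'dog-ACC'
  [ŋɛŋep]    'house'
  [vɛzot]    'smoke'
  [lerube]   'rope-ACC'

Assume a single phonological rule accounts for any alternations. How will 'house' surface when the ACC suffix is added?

In [lerup] and [lerube] the final segment of 'rope' alternates: [p] ~ [b].
But 'net' keeps [b] in both environments ([ʒɛvɛb], [ʒɛvɛbe]), so there is no rule changing /b/ to [p] in isolation.
The alternation reflects intervocalic voicing: voiceless stops become voiced between vowels. /p/ is underlying.
From [ŋɛŋep] the stem 'house' is /ŋɛŋep/; between vowels this yields [ŋɛŋebe].

[ŋɛŋebe]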